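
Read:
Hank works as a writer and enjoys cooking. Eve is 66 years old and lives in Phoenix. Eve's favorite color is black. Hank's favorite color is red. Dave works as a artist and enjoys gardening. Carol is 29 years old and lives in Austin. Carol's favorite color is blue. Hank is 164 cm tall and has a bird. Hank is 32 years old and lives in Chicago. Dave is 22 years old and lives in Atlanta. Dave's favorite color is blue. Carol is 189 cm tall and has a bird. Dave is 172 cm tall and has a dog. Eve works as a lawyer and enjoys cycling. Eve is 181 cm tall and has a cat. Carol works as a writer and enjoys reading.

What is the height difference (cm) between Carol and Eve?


|189 - 181| = 8

8


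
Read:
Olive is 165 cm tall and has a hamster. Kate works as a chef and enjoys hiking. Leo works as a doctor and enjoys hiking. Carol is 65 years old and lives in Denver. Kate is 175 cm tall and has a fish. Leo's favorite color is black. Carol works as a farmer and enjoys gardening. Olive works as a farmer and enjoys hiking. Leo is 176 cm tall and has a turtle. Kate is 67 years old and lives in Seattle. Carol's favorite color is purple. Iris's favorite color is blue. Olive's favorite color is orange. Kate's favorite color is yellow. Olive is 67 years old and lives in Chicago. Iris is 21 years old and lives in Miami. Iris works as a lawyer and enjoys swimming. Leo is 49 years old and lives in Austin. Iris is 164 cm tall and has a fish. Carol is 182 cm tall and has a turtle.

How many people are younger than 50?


Filter: 2

2


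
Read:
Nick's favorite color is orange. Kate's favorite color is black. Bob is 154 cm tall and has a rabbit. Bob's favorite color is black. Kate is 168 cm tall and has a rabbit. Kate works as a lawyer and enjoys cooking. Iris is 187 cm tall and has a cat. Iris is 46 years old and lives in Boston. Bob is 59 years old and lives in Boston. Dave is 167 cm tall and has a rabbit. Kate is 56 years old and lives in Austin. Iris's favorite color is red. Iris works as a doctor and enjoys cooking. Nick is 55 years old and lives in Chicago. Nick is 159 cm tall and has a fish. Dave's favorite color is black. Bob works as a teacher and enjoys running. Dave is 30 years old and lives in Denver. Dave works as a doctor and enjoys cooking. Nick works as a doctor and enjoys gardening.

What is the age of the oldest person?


Oldest: Bob at 59

59


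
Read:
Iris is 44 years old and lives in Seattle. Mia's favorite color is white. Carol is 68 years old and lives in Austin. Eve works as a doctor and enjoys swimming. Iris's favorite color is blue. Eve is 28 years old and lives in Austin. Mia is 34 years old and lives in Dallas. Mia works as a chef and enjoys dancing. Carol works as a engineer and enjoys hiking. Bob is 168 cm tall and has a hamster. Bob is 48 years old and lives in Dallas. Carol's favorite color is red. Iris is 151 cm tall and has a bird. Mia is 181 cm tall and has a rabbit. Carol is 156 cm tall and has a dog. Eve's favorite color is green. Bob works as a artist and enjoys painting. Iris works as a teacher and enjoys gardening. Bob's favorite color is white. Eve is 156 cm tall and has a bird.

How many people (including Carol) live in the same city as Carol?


Carol lives in Austin. Count = 2

2


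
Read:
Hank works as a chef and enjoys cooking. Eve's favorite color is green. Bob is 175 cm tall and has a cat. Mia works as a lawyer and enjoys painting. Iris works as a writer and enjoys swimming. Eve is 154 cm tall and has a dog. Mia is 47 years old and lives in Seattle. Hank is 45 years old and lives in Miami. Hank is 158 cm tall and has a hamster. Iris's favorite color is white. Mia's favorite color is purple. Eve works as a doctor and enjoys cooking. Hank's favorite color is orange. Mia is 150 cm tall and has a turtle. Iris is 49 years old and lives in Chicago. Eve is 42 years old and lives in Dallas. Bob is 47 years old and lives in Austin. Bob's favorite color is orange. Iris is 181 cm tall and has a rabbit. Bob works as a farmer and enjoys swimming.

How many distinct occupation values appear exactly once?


Unique occupation values: 5

5


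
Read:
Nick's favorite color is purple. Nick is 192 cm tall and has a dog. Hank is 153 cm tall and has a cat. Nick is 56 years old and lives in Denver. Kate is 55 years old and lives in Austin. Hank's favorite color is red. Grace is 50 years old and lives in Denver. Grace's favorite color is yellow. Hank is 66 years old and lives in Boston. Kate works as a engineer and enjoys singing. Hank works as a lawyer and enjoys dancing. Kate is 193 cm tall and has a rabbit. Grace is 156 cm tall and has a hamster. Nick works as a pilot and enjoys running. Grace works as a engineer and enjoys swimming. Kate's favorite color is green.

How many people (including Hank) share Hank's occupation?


Hank is a lawyer. Count = 1

1


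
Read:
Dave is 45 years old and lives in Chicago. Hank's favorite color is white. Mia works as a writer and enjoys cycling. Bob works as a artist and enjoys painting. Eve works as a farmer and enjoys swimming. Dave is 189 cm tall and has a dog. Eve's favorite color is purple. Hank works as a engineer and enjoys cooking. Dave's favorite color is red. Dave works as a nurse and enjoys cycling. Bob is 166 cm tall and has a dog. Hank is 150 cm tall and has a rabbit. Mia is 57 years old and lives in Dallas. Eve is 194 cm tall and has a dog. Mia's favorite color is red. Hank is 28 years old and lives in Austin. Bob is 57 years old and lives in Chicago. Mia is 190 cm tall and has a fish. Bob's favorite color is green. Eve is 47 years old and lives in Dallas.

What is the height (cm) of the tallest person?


Tallest: Eve at 194 cm

194


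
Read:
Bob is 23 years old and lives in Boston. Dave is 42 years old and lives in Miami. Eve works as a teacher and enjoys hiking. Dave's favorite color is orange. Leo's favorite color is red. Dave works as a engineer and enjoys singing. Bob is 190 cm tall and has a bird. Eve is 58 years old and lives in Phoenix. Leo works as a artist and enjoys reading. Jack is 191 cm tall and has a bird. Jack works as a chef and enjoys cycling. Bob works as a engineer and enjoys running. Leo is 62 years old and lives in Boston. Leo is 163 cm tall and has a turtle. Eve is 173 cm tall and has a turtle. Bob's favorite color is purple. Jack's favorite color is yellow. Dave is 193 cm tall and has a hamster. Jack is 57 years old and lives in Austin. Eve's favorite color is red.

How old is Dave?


Dave is 42 years old

42


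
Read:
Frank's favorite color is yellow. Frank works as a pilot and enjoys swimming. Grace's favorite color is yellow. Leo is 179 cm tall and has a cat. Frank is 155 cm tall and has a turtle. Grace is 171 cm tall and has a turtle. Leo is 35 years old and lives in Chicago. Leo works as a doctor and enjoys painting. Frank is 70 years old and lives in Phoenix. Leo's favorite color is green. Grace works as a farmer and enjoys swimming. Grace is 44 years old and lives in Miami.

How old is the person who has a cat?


Person with cat is Leo, age 35

35


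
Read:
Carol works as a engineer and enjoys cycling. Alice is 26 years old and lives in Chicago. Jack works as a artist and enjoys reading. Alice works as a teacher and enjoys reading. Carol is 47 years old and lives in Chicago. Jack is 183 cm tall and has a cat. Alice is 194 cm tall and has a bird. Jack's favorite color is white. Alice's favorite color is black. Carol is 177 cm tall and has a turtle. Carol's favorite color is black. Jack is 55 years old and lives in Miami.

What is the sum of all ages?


26+55+47 = 128

128


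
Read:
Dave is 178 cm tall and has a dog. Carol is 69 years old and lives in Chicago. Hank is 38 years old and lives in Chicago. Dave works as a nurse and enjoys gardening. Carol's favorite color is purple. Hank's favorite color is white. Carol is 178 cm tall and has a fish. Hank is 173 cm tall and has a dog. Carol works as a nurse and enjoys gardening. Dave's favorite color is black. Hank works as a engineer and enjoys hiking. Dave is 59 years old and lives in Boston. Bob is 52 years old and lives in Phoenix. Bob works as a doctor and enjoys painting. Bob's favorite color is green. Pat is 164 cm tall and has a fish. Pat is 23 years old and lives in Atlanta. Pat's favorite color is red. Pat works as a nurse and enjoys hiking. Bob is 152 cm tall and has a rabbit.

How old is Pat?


Pat is 23 years old

23


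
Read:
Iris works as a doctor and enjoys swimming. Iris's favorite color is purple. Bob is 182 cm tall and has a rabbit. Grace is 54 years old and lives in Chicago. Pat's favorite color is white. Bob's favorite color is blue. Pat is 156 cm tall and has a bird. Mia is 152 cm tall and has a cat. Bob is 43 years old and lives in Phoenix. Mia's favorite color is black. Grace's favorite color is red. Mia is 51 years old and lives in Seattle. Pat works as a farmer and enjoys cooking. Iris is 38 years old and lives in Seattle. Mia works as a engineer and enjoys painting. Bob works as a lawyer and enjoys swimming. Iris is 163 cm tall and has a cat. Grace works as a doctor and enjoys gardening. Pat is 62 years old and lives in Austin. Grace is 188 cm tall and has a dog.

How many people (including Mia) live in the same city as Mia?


Mia lives in Seattle. Count = 2

2


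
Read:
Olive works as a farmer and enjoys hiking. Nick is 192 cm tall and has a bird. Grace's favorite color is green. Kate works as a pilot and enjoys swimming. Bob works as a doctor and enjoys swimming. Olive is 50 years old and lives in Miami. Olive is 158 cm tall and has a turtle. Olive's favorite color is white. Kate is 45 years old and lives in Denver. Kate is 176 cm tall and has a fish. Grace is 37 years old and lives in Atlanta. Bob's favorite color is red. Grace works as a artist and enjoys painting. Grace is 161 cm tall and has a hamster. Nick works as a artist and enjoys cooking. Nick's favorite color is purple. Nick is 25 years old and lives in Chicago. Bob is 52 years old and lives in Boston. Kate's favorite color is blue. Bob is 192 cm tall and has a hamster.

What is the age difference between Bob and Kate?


|52 - 45| = 7

7


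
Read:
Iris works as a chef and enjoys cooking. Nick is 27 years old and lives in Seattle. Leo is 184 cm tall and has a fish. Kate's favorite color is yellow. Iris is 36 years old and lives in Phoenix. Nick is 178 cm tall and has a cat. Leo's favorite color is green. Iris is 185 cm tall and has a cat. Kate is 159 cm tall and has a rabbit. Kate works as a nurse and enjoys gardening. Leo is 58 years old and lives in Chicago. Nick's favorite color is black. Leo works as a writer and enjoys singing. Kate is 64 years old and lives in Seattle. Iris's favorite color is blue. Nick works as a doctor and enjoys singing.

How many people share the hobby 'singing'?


Count: 2

2


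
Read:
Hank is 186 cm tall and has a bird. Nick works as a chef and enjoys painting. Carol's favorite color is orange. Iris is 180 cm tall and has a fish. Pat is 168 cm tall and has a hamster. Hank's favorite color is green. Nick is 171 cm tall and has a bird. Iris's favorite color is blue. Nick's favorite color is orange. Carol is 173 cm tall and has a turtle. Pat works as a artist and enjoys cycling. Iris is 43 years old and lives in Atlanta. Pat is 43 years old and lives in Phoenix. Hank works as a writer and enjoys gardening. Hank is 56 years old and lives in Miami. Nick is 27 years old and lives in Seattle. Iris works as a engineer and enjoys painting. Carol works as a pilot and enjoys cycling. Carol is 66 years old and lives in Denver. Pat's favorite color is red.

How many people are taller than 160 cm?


Taller than 160: 5

5


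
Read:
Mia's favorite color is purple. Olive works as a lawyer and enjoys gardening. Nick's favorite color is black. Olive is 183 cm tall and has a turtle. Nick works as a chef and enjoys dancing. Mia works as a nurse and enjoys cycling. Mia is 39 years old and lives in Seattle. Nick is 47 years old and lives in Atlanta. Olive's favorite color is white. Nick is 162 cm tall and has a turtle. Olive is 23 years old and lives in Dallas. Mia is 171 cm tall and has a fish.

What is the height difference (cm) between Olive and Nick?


|183 - 162| = 21

21


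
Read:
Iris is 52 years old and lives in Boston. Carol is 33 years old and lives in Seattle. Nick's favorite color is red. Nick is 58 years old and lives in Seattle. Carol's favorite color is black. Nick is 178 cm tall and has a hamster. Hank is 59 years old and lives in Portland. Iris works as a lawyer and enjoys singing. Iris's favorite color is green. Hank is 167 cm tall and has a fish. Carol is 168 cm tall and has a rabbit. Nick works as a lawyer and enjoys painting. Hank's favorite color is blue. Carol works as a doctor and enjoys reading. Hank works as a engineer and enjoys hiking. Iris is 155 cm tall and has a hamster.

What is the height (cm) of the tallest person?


Tallest: Nick at 178 cm

178


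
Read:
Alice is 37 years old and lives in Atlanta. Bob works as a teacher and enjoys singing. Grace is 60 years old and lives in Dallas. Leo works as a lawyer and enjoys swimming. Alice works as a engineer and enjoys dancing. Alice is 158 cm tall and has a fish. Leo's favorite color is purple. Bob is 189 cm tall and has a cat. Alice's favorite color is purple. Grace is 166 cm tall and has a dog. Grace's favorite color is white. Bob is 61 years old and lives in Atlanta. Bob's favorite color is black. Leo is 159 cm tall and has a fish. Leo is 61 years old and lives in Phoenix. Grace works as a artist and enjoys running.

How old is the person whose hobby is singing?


Person with hobby=singing is Bob, age 61

61


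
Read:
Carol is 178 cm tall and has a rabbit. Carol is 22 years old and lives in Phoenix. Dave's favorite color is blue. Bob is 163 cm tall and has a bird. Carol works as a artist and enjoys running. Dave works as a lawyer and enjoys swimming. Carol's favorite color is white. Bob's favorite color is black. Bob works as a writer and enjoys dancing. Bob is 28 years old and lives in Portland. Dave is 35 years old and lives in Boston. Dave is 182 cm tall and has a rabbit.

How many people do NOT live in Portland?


Not in Portland: 2

2


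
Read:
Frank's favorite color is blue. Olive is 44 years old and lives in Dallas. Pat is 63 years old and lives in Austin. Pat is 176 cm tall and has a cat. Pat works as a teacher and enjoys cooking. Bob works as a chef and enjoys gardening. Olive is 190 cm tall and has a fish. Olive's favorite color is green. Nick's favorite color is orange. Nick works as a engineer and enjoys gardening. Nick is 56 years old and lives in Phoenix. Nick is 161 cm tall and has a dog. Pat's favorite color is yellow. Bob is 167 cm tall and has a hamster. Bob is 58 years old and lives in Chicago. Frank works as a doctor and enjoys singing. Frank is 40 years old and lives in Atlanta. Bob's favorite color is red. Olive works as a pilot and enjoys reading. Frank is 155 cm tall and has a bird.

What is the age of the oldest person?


Oldest: Pat at 63

63


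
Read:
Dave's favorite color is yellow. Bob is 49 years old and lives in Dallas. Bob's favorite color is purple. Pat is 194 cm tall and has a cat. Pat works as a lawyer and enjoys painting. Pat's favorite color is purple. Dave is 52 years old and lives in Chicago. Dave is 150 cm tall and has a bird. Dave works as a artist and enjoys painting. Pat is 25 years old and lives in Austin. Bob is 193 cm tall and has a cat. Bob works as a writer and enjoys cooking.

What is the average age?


Sum=126, n=3, avg=42

42


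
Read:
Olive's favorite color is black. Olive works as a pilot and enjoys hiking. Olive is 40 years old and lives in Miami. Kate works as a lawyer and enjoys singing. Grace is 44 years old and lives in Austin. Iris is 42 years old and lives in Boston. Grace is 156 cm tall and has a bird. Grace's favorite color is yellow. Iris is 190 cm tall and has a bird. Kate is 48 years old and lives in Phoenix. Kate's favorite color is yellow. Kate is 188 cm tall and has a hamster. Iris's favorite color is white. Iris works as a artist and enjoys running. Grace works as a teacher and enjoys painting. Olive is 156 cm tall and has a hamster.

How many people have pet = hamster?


Count: 2

2


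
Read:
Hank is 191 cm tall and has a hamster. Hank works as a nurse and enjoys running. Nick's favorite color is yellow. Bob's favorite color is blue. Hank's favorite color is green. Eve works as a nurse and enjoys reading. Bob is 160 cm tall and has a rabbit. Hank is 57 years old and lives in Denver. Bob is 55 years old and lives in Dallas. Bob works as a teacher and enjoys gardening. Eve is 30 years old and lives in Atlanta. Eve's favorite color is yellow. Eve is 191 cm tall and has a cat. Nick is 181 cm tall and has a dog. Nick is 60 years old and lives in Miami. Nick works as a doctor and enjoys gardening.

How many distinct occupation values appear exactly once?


Unique occupation values: 2

2


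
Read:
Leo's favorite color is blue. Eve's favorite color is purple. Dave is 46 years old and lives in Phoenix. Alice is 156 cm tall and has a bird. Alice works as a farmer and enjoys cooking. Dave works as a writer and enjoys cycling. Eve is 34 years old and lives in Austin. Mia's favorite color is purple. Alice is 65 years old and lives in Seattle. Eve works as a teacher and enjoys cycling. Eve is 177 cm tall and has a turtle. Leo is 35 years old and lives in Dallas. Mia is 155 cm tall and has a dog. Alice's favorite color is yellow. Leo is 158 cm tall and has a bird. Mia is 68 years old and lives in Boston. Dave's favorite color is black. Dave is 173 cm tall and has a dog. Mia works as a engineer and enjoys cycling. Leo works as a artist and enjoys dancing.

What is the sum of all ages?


34+68+65+35+46 = 248

248


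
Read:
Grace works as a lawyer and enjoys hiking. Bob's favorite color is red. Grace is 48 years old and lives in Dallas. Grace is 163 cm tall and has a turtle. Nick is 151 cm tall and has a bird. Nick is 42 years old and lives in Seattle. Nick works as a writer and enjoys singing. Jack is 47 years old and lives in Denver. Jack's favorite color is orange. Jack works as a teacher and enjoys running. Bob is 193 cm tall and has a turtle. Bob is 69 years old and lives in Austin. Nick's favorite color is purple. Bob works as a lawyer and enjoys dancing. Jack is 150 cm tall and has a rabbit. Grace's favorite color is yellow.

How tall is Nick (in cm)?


Nick is 151 cm tall

151


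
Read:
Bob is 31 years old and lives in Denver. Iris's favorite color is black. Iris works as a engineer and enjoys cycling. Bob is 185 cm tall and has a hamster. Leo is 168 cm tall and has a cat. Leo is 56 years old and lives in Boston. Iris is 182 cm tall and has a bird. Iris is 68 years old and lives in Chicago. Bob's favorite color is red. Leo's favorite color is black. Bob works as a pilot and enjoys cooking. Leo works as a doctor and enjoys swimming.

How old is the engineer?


The engineer is Iris, age 68

68


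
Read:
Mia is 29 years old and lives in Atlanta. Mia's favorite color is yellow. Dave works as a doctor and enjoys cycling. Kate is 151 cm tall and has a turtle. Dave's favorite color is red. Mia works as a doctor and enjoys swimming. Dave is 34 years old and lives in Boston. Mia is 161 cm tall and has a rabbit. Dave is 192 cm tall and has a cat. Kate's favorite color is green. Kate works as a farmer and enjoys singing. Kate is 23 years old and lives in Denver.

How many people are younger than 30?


Filter: 2

2


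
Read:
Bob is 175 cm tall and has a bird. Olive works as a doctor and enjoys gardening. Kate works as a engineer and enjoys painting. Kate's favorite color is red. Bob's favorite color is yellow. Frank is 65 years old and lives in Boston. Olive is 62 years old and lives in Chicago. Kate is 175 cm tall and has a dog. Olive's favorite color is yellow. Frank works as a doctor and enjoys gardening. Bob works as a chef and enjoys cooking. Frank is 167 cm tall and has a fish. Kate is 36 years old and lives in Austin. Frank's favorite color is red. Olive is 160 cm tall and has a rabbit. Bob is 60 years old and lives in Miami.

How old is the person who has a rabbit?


Person with rabbit is Olive, age 62

62


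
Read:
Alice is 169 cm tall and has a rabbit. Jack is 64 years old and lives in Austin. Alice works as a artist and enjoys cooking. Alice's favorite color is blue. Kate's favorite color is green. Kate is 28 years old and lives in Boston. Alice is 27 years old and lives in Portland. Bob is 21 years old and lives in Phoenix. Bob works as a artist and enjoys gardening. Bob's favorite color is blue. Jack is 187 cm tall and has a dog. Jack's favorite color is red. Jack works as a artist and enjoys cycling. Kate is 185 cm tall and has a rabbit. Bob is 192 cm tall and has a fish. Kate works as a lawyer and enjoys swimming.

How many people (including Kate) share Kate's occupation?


Kate is a lawyer. Count = 1

1


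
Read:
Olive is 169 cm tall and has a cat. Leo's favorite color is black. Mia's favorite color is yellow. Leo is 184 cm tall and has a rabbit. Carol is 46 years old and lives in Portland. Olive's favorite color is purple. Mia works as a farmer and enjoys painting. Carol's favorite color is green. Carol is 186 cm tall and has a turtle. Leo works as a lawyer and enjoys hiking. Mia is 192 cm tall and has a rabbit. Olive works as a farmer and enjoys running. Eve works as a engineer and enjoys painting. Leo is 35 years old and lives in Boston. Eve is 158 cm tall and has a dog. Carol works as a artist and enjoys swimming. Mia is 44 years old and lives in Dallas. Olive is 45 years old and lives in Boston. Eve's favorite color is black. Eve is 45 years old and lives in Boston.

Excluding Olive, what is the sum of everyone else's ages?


Sum (excluding Olive): 170

170


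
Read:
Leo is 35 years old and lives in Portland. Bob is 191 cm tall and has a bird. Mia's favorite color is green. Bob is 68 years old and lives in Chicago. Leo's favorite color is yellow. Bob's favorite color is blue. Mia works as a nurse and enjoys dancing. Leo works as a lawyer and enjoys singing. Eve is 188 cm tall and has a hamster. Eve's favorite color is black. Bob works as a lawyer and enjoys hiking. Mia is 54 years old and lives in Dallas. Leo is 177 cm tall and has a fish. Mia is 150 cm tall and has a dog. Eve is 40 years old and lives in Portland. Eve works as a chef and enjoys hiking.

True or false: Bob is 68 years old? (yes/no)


Bob is actually 68. yes

yes


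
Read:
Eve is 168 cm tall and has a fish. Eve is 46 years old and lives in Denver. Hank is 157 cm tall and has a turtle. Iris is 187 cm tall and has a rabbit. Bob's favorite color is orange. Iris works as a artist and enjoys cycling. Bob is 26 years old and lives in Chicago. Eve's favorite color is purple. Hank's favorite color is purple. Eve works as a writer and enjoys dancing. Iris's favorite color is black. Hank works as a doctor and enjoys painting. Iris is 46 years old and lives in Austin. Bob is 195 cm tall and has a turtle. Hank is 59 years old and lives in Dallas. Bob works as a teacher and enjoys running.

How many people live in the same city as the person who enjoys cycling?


Person with hobby cycling is Iris, city Austin. Count = 1

1


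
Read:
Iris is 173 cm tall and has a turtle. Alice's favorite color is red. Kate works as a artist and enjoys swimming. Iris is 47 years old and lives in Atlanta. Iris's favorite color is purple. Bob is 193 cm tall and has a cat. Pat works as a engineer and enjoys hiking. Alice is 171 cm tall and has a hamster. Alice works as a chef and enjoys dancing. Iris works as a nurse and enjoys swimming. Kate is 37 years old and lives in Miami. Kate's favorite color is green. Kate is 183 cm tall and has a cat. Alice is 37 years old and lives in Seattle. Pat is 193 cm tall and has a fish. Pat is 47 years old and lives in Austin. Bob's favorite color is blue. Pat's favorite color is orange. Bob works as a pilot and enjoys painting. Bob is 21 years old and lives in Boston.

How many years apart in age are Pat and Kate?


47 vs 37, diff = 10

10


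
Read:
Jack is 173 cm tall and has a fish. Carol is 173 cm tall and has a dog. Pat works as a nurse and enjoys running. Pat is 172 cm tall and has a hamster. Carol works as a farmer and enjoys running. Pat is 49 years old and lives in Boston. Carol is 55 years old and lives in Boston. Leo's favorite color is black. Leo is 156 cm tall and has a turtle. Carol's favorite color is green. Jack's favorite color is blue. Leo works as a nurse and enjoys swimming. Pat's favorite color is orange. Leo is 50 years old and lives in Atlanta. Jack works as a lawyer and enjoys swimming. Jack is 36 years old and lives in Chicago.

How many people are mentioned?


People: Pat, Carol, Jack, Leo. Count = 4

4


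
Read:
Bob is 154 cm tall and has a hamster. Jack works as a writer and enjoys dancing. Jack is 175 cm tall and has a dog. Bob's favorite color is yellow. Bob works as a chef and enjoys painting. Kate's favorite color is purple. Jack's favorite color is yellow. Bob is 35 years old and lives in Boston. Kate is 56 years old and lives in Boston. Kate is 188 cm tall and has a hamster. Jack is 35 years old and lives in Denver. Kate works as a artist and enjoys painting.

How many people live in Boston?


Count in Boston: 2

2


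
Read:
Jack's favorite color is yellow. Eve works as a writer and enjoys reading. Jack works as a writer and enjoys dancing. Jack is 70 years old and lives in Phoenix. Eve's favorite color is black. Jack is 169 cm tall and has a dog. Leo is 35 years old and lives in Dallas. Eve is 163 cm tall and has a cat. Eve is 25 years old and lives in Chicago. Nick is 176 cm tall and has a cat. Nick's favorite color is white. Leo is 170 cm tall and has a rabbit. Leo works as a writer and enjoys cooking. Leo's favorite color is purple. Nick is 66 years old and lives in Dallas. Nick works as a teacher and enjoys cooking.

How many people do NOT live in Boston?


Not in Boston: 4

4


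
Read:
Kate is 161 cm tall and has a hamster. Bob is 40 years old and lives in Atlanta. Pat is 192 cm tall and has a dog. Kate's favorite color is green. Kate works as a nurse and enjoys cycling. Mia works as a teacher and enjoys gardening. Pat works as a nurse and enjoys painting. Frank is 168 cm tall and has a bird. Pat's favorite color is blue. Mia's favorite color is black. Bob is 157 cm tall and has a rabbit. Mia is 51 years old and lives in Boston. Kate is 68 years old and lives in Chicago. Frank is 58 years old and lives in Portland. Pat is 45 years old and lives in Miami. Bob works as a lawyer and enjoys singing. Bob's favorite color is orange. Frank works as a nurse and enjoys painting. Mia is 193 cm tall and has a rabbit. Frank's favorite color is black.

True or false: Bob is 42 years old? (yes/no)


Bob is actually 40. no

no


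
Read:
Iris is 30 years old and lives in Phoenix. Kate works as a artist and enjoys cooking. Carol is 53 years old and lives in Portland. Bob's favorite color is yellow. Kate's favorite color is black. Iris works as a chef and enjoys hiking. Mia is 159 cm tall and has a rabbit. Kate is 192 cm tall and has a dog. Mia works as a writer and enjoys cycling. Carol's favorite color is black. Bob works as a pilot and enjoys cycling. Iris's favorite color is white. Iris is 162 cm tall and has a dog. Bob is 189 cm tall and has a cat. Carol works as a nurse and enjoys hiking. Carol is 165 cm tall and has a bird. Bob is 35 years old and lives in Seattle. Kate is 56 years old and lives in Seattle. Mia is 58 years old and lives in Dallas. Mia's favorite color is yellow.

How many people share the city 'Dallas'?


Count: 1

1


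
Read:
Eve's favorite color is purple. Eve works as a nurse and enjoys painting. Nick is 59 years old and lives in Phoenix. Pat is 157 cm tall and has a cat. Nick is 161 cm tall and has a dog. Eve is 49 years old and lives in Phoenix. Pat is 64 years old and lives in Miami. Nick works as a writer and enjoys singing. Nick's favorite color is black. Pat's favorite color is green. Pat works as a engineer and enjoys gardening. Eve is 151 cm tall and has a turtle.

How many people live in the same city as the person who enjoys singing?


Person with hobby singing is Nick, city Phoenix. Count = 2

2


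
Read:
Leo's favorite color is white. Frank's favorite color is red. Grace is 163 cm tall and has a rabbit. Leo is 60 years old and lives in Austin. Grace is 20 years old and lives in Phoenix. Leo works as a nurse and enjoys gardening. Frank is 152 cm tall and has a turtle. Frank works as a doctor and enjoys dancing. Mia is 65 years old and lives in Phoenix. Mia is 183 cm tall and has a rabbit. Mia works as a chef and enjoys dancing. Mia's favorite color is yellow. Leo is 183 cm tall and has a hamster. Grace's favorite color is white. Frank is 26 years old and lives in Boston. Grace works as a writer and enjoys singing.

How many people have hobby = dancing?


Count: 2

2


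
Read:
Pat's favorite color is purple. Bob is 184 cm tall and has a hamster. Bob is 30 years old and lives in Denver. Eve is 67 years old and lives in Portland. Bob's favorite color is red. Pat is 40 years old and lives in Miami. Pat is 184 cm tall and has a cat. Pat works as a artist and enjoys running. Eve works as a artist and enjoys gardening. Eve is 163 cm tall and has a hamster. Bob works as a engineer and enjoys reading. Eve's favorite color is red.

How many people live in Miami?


Count in Miami: 1

1


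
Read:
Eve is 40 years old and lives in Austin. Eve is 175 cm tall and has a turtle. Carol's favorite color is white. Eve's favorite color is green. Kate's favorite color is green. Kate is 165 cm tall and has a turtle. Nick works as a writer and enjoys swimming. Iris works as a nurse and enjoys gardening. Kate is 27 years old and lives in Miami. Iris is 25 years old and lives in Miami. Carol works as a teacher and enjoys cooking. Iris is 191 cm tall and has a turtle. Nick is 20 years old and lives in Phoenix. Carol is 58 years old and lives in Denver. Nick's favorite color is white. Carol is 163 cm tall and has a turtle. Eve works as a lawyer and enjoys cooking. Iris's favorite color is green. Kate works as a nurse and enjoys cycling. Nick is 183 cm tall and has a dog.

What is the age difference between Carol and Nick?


|58 - 20| = 38

38


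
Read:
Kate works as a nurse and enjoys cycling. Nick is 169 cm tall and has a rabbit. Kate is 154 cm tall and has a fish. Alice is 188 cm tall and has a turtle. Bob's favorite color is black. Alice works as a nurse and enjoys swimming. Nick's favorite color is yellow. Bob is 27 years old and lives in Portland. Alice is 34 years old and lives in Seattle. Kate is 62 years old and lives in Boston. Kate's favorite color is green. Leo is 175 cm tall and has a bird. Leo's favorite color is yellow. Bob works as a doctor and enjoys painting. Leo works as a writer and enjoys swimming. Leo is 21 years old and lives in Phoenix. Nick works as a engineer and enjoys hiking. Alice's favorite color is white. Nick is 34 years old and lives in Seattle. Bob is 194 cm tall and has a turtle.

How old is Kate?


Kate is 62 years old

62


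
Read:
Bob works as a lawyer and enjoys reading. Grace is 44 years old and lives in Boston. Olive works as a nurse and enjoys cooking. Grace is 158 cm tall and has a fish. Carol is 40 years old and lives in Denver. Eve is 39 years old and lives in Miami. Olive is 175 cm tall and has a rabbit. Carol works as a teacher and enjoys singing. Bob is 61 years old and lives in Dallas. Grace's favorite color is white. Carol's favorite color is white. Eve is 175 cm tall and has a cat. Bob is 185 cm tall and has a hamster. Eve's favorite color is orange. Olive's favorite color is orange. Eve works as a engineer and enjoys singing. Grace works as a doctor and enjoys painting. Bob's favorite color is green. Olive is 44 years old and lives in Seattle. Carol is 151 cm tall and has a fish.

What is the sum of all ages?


39+44+44+40+61 = 228

228


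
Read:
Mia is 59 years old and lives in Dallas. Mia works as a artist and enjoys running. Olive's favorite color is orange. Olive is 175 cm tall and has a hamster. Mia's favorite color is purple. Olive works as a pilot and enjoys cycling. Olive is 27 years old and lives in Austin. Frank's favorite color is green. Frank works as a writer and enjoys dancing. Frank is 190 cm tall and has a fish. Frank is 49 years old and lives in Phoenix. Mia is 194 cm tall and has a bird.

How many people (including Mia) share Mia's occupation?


Mia is a artist. Count = 1

1


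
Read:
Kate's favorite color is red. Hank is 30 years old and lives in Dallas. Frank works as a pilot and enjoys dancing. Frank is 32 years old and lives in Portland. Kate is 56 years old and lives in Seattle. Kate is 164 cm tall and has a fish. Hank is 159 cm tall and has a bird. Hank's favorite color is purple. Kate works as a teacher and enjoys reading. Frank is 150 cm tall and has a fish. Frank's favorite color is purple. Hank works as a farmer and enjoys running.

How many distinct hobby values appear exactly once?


Unique hobby values: 3

3


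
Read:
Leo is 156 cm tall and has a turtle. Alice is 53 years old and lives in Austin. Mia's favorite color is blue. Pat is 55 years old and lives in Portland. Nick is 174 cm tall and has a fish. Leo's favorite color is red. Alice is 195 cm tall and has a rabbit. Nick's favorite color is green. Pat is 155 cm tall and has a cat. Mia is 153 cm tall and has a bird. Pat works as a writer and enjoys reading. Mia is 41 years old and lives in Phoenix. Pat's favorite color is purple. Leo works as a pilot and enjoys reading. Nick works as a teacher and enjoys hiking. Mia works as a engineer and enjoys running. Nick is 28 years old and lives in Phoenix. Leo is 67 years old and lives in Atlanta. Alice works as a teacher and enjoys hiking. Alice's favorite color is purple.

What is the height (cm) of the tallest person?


Tallest: Alice at 195 cm

195


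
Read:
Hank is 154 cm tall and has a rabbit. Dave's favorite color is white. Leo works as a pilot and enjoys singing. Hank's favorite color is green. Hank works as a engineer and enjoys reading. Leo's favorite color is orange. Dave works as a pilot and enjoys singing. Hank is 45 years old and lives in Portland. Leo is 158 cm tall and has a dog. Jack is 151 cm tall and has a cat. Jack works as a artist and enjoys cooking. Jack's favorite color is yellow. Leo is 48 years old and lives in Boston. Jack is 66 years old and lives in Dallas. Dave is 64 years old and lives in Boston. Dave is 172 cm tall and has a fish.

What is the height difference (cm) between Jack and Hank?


|151 - 154| = 3

3


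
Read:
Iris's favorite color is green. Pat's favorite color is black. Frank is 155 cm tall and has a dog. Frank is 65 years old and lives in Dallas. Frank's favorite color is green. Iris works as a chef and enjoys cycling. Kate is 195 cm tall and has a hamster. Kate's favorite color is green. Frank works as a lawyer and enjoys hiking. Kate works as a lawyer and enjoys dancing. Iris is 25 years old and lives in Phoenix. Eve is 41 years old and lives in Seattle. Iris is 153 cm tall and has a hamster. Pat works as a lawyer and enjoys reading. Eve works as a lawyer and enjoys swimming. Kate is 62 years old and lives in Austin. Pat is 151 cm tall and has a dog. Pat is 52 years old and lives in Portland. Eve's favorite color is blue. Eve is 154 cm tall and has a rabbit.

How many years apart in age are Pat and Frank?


52 vs 65, diff = 13

13


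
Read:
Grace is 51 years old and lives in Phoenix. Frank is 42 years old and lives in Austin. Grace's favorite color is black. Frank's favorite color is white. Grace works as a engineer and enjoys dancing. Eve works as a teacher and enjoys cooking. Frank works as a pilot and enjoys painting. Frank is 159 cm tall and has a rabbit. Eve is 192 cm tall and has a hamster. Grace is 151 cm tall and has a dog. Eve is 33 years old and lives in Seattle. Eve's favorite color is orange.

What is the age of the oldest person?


Oldest: Grace at 51

51


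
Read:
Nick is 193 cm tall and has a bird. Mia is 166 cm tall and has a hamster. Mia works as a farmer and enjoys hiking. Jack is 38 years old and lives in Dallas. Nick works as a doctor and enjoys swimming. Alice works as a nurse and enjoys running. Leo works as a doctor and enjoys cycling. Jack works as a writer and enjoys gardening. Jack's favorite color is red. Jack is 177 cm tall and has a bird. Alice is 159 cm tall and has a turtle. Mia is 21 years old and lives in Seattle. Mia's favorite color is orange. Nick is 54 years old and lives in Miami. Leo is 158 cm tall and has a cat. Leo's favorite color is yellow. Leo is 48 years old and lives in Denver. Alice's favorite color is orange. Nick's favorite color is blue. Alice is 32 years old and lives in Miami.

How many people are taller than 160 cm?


Taller than 160: 3

3


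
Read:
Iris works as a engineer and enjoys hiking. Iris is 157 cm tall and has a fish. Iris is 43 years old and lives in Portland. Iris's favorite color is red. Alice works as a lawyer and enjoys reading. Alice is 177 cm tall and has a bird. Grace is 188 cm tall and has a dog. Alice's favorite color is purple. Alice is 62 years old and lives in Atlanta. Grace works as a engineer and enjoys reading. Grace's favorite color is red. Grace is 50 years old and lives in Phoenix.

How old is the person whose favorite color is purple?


Person with favorite color=purple is Alice, age 62

62


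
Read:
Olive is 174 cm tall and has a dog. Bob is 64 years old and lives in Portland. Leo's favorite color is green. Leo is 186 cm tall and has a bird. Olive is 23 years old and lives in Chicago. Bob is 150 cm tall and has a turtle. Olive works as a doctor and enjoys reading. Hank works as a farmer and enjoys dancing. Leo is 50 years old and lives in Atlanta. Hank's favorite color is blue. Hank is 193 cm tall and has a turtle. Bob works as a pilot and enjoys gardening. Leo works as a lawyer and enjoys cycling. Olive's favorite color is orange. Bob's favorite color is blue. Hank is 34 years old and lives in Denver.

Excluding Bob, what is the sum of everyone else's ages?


Sum (excluding Bob): 107

107


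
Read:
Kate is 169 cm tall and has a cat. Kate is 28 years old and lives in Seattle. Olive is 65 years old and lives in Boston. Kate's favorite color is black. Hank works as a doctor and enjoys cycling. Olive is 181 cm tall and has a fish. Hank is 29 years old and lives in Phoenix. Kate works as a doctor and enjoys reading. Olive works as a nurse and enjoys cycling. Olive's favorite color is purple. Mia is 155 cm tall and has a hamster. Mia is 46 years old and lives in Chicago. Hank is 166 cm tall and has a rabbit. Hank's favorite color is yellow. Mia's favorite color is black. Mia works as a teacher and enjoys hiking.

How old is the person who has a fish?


Person with fish is Olive, age 65

65


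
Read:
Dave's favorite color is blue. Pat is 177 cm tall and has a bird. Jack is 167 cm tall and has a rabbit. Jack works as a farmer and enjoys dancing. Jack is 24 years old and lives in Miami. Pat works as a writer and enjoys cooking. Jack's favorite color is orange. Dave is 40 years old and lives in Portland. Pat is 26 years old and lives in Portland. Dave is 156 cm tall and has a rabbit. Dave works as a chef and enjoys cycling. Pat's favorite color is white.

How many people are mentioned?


People: Dave, Pat, Jack. Count = 3

3


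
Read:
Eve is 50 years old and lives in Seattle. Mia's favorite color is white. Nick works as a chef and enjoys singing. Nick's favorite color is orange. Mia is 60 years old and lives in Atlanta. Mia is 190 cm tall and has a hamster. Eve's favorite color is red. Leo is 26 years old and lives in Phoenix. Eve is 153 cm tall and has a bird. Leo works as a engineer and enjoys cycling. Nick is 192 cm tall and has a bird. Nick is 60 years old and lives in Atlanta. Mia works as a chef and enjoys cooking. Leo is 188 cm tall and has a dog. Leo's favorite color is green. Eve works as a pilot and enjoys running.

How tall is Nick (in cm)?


Nick is 192 cm tall

192
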